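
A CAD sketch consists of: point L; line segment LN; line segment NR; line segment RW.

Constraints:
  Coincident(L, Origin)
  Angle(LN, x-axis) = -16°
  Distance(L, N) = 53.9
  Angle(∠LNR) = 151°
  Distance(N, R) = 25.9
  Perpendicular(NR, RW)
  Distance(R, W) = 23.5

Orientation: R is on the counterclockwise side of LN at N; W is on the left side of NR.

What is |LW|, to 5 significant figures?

73.089

∠LNR = 151.0°, so NR runs at -16.0° + (180° − 151.0°) = 13.000° from the x-axis; with |NR| = 25.9, R = N + 25.9·(cos 13.000°, sin 13.000°) = (77.048, -9.0306). The perpendicularity gives RW at right angles to NR; with |RW| = 23.5 on the left of NR, W = R + 23.5·(-0.22495, 0.97437) = (71.762, 13.867). Then |LW| = |W − L| = 73.089.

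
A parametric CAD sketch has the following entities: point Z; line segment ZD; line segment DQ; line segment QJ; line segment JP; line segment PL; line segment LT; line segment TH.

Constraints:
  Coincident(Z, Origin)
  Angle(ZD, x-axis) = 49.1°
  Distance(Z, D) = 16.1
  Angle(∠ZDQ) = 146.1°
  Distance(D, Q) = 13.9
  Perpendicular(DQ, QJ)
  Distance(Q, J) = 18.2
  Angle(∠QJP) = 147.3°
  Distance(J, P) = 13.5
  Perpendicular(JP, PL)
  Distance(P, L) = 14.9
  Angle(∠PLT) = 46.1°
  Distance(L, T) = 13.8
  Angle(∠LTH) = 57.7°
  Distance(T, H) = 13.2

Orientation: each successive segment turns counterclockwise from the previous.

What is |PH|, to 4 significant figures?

3.610

Z is at the origin; ZD runs at 49.1° with length 16.1, so D = (10.54, 12.17). ∠ZDQ = 146.1° gives DQ at 83.00° from the x-axis; with |DQ| = 13.9, Q = (12.24, 25.97). The perpendicularity gives QJ at right angles to DQ, so QJ runs at 173.0°; with |QJ| = 18.2, J = (-5.829, 28.18). ∠QJP = 147.3° gives JP at -154.3° from the x-axis; with |JP| = 13.5, P = (-17.99, 22.33). The perpendicularity gives PL at right angles to JP, so PL runs at -64.30°; with |PL| = 14.9, L = (-11.53, 8.903). ∠PLT = 46.1° gives LT at 69.60° from the x-axis; with |LT| = 13.8, T = (-6.722, 21.84). ∠LTH = 57.7° gives TH at -168.1° from the x-axis; with |TH| = 13.2, H = (-19.64, 19.12). Then |PH| = |H − P| = 3.610.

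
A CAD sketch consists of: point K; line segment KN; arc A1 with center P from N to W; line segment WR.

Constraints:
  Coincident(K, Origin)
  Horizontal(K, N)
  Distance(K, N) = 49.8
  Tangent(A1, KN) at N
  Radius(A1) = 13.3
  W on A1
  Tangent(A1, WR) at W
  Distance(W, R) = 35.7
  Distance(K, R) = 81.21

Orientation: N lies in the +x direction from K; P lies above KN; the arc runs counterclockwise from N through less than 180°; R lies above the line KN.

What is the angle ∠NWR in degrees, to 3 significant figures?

137°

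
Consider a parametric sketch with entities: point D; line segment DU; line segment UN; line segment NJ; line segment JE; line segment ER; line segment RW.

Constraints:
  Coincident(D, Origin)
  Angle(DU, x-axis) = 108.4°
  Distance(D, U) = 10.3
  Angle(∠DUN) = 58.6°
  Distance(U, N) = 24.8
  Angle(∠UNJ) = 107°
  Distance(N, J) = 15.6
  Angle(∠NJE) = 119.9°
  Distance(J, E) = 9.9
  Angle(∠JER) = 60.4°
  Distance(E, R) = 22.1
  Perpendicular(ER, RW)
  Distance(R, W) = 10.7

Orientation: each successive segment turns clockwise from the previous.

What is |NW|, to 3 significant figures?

2.58

D is at the origin; DU runs at 108.4° with length 10.3, so U = (-3.25, 9.77). ∠DUN = 58.6° gives UN at -13.0° from the x-axis; with |UN| = 24.8, N = (20.9, 4.19). ∠UNJ = 107.0° gives NJ at -86.0° from the x-axis; with |NJ| = 15.6, J = (22.0, -11.4). ∠NJE = 119.9° gives JE at -146° from the x-axis; with |JE| = 9.9, E = (13.8, -16.9). ∠JER = 60.4° gives ER at 94.3° from the x-axis; with |ER| = 22.1, R = (12.1, 5.15). ER ⟂ RW, so RW runs at 4.30°; with |RW| = 10.7, W = (22.8, 5.95). Then |NW| = |W − N| = 2.58.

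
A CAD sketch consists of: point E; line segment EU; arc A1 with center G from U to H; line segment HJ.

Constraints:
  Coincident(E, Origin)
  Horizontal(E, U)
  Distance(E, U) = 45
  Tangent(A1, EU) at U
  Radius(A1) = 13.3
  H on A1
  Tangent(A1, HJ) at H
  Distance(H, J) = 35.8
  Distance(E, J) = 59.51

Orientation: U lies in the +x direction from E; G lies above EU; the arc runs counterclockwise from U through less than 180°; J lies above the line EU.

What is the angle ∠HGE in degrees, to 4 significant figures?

157.7°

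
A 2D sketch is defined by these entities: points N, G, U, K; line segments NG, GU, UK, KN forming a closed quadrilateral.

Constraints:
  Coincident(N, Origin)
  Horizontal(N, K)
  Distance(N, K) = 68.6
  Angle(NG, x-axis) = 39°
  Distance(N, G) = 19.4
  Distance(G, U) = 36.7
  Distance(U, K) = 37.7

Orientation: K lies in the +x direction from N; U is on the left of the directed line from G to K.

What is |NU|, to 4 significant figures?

55.95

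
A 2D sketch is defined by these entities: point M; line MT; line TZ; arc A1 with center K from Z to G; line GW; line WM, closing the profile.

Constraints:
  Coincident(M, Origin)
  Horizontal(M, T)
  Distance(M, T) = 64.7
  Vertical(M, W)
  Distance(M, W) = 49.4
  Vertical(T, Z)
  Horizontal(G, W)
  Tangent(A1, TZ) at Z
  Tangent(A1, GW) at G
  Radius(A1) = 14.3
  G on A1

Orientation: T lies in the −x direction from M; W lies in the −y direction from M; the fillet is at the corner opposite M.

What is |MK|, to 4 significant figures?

61.42

M and W share the same x with |MW| = 49.4 and W on the −y side, so W = (0.000, -49.40). The virtual corner opposite M is at (-64.70, -49.40). Since A1 is tangent to TZ there, KZ ⟂ TZ and A1 meets GW tangentially, so KG is at right angles to GW, with radius 14.3, so the center K sits 14.3 in from both sides at K = (-50.40, -35.10). Then |MK| = |K − M| = 61.42.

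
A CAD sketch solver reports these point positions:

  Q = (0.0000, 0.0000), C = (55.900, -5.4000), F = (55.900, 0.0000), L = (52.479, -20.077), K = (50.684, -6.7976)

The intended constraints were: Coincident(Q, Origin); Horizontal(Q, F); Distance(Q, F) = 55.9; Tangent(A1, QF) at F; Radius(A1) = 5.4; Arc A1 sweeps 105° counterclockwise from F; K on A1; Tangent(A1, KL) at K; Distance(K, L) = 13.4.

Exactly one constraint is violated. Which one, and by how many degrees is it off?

Tangent(A1, KL) at K — off by 7.30°.

Q = (0.00, 0.00) ✓; Q.y = 0.00, F.y = 0.00 ✓; |QF| = 55.90 ✓; ∠(CF, FQ) = 90.00° ✓; |CF| = 5.400 ✓; bearing(C→K) − bearing(C→F) = 105.0° ✓; |CK| = 5.400 ✓; ∠(CK, KL) = 97.30° ✗; |KL| = 13.40 ✓.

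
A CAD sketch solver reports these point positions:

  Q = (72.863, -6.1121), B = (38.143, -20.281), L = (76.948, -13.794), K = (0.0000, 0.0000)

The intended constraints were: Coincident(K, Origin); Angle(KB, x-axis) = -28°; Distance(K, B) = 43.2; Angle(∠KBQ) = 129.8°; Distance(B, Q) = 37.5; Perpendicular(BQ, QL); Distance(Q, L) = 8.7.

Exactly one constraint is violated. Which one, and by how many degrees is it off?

Perpendicular(BQ, QL) — off by 5.80°.

K = (0.00, 0.00) ✓; KB at -28.00° ✓; |KB| = 43.20 ✓; ∠KBQ = 129.8° ✓; |BQ| = 37.50 ✓; ∠(BQ, QL) = 84.20° ✗; |QL| = 8.701 ✓.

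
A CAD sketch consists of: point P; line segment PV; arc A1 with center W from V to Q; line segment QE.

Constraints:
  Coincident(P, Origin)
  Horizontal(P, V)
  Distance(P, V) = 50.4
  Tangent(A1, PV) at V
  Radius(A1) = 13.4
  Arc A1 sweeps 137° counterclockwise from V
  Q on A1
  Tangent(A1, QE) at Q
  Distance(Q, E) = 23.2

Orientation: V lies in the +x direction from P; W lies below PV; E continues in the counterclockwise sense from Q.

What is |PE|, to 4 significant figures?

70.10

P is at the origin; P and V share the same y with |PV| = 50.4 and V on the +x side, so V = (50.40, 0.000). Since A1 is tangent to PV there, WV ⟂ PV, so W = V + (0, -13.4) = (50.40, -13.40). On A1, V sits at bearing 90° from W; a 137° counterclockwise sweep puts Q at bearing 227°, so Q = W + 13.4·(cos 227°, sin 227°) = (41.26, -23.20). Tangency of A1 to QE means the radius WQ is perpendicular to QE, so QE runs along (−sin 227°, cos 227°); with |QE| = 23.2, E = (58.23, -39.02). Then |PE| = |E − P| = 70.10.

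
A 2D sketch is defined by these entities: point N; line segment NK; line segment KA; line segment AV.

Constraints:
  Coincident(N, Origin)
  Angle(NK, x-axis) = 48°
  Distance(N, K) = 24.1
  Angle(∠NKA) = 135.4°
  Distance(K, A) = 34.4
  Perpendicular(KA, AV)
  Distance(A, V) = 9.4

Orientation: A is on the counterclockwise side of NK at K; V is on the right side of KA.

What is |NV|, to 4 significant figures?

57.89

∠NKA = 135.4°, so KA runs at 48.0° + (180° − 135.4°) = 92.60° from the x-axis; with |KA| = 34.4, A = K + 34.4·(cos 92.60°, sin 92.60°) = (14.57, 52.27). KA ⟂ AV; with |AV| = 9.4 on the right of KA, V = A + 9.4·(0.9990, 0.04536) = (23.96, 52.70). Then |NV| = |V − N| = 57.89.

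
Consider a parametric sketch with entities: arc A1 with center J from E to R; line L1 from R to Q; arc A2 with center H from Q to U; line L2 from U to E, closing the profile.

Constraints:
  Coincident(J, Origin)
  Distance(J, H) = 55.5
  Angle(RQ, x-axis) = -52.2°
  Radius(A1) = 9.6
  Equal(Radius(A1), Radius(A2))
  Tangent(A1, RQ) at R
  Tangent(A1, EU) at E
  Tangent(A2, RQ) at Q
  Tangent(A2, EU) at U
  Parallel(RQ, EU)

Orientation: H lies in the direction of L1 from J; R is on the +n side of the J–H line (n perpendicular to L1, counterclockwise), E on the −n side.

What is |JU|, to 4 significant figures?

56.32

Tangency of A1 to both parallel lines with radius 9.6 puts R and E at J ± 9.6·n: R = (7.585, 5.884), E = (-7.585, -5.884). Equal radii place Q and U the same way about H: Q = H + 9.6·n = (41.60, -37.97), U = H − 9.6·n = (26.43, -49.74). Then |JU| = |U − J| = 56.32.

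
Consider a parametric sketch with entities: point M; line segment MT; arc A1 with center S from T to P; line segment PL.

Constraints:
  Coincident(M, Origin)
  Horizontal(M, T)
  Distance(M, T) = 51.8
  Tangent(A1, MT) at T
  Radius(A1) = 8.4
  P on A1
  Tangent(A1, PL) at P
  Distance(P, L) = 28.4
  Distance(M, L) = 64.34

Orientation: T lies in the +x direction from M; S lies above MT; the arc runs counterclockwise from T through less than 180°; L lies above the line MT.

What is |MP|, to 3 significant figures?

60.8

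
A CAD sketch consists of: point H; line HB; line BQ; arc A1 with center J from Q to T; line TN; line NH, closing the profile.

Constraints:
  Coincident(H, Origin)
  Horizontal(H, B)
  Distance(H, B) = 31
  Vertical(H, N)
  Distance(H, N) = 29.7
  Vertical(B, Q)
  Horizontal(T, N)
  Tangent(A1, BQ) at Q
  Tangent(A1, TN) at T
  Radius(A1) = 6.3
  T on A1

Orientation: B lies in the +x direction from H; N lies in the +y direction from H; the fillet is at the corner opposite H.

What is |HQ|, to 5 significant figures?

38.840

H is at the origin; H and B share the same y with |HB| = 31.0 and B on the +x side, so B = (31.000, 0.0000). HN is vertical with |HN| = 29.7 and N on the +y side, so N = (0.0000, 29.700). The virtual corner opposite H is at (31.000, 29.700). Tangency of A1 to BQ means the radius JQ is perpendicular to BQ and tangency of A1 to TN means the radius JT is perpendicular to TN, with radius 6.3, so the center J sits 6.3 in from both sides at J = (24.700, 23.400). That places the tangent points at Q = (31.000, 23.400) on BQ and T = (24.700, 29.700) on TN. Then |HQ| = |Q − H| = 38.840.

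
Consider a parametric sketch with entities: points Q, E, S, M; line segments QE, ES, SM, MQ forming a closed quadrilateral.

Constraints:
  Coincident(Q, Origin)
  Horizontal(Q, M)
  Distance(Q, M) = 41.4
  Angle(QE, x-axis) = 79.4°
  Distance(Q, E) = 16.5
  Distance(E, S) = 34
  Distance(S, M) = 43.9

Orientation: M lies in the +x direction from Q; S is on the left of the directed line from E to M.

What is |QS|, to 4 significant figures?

48.76

Checks: |ES| = 34.00 ✓; |SM| = 43.90 ✓.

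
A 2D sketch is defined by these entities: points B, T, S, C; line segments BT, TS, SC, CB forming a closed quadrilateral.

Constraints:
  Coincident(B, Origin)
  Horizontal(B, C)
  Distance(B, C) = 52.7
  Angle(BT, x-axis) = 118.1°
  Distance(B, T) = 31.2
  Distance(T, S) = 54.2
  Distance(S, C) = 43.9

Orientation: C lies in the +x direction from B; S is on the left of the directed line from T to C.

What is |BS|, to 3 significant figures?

55.9

Checks: |TS| = 54.20 ✓; |SC| = 43.90 ✓.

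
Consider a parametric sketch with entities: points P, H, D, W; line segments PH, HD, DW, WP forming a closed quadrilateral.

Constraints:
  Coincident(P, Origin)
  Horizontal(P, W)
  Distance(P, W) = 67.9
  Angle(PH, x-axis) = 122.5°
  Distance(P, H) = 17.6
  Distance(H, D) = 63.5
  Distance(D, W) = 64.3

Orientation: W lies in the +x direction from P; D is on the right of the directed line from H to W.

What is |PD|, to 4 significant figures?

46.02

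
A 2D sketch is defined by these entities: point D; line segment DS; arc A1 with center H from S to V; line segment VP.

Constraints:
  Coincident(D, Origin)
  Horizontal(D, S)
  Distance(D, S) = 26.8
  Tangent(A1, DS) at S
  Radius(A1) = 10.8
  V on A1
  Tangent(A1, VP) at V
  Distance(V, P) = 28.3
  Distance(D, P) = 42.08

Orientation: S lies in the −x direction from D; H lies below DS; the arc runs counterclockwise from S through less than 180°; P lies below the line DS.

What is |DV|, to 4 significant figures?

39.20

D is at the origin; D and S share the same y with |DS| = 26.8 and S on the −x side, so S = (-26.80, 0.000). Since A1 is tangent to DS there, HS ⟂ DS, so H = S + (0, -10.8) = (-26.80, -10.80). Since HV ⟂ VP (tangency), |HP| = √(10.8² + 28.3²) = 30.29 regardless of where V sits on A1. So P lies on both circle(D, 42.08) and circle(H, 30.29); the below-DS intersection is P = (-15.77, -39.01). V is the foot of the tangent from P: V = (-34.80, -18.06).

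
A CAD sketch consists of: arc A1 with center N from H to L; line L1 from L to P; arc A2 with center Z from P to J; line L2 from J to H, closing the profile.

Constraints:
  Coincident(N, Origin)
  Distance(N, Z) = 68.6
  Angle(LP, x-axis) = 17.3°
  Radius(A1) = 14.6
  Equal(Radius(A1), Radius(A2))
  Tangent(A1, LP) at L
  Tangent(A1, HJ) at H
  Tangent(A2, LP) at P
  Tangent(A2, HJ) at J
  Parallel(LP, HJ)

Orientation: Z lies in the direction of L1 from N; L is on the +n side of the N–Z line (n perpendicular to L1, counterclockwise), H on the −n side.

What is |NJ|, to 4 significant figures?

70.14

The slot axis is L1's direction at 17.3°, so u = (cos 17.3°, sin 17.3°) = (0.9548, 0.2974) and n = (−sin 17.3°, cos 17.3°) = (-0.2974, 0.9548). N is at the origin and Z lies 68.6 along u from N, so Z = 68.6·u = (65.50, 20.40). Tangency of A1 to both parallel lines with radius 14.6 puts L and H at N ± 14.6·n: L = (-4.342, 13.94), H = (4.342, -13.94). Equal radii place P and J the same way about Z: P = Z + 14.6·n = (61.15, 34.34), J = Z − 14.6·n = (69.84, 6.460). Then |NJ| = |J − N| = 70.14.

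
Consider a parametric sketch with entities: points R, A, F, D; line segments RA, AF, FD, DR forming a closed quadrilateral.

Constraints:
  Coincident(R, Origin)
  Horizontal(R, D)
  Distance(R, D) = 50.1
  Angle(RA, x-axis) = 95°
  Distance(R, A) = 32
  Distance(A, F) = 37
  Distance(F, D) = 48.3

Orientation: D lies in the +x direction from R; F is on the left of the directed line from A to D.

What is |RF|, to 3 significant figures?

55.0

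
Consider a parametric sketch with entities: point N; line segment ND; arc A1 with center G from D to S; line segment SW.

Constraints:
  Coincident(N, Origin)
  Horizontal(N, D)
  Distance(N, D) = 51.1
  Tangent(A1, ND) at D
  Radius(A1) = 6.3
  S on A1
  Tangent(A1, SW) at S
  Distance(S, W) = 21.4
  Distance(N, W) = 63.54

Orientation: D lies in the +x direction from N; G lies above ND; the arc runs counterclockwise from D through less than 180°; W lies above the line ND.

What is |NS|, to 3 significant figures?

57.8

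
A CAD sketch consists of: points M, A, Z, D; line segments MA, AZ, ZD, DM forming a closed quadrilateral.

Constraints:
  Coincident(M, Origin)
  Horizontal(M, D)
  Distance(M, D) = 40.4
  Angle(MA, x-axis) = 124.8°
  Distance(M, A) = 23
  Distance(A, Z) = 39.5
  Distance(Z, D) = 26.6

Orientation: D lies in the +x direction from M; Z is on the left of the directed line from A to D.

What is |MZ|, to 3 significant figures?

34.5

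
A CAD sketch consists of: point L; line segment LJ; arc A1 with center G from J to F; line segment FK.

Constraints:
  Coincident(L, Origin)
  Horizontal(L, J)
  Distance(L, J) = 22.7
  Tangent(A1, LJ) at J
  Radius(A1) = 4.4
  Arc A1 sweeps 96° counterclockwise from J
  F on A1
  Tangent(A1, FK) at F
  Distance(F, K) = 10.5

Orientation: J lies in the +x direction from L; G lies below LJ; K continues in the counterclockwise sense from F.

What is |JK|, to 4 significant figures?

15.65

On A1, J sits at bearing 90° from G; a 96° counterclockwise sweep puts F at bearing 186°, so F = G + 4.4·(cos 186°, sin 186°) = (18.32, -4.860). Since A1 is tangent to FK there, GF ⟂ FK, so FK runs along (−sin 186°, cos 186°); with |FK| = 10.5, K = (19.42, -15.30). Then |JK| = |K − J| = 15.65.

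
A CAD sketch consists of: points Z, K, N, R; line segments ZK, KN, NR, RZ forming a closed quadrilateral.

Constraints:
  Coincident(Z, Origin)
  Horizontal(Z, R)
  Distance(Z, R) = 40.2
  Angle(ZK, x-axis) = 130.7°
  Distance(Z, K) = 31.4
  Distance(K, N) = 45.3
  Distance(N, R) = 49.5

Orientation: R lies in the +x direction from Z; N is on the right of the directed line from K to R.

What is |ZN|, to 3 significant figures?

19.7

Z is at the origin; Z and R share the same y with |ZR| = 40.2 and R in +x, so R = (40.2, 0). ZK runs at 130.7° with |ZK| = 31.4, so K = (-20.5, 23.8). N is determined by |KN| = 45.3 and |NR| = 49.5 together: it lies at the intersection of circle(K, 45.3) and circle(R, 49.5). With |KR| = 65.2, the foot of the radical line on KR is 29.5 from K and the perpendicular offset is √(45.3² − 29.5²) = 34.3. Taking the right-of-KR solution: N = (-5.53, -19.0).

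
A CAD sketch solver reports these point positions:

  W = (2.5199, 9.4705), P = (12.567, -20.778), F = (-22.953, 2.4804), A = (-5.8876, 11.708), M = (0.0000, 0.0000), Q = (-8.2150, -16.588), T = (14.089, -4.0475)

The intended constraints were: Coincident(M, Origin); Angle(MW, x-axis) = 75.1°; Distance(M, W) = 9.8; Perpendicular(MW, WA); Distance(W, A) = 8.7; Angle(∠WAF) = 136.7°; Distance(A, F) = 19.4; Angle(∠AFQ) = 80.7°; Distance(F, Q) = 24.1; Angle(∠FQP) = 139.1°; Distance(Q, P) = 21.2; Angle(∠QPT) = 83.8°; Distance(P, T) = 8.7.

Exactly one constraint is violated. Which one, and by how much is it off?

Distance(P, T) = 8.7 — off by 8.10.

M = (0.00, 0.00) ✓; MW at 75.10° ✓; |MW| = 9.800 ✓; ∠(MW, WA) = 90.00° ✓; |WA| = 8.700 ✓; ∠WAF = 136.7° ✓; |AF| = 19.40 ✓; ∠AFQ = 80.70° ✓; |FQ| = 24.10 ✓; ∠FQP = 139.1° ✓; |QP| = 21.20 ✓; ∠QPT = 83.80° ✓; |PT| = 16.80 ✗.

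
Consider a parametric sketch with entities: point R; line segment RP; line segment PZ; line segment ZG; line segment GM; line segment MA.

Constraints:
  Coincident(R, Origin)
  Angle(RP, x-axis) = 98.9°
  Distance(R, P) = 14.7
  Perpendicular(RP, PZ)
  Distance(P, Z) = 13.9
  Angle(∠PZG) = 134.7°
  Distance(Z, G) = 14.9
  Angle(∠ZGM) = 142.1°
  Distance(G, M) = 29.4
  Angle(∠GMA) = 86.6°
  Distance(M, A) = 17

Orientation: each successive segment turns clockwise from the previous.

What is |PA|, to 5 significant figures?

42.221

R is at the origin; RP runs at 98.9° with length 14.7, so P = (-2.2742, 14.523). RP ⟂ PZ, so PZ runs at 8.9000°; with |PZ| = 13.9, Z = (11.458, 16.673). ∠PZG = 134.7° gives ZG at -36.400° from the x-axis; with |ZG| = 14.9, G = (23.451, 7.8315). ∠ZGM = 142.1° gives GM at -74.300° from the x-axis; with |GM| = 29.4, M = (31.407, -20.472). ∠GMA = 86.6° gives MA at -167.70° from the x-axis; with |MA| = 17.0, A = (14.797, -24.093). Then |PA| = |A − P| = 42.221.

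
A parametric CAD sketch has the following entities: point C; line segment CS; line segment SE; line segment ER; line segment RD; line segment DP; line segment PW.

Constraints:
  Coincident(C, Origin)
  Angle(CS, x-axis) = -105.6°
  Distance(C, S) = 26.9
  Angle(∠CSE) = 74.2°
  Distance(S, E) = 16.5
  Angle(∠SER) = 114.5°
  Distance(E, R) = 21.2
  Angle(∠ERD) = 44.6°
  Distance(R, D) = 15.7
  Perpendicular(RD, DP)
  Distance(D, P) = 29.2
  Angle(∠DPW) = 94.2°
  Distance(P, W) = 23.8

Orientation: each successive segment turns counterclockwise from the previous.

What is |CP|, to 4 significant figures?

41.79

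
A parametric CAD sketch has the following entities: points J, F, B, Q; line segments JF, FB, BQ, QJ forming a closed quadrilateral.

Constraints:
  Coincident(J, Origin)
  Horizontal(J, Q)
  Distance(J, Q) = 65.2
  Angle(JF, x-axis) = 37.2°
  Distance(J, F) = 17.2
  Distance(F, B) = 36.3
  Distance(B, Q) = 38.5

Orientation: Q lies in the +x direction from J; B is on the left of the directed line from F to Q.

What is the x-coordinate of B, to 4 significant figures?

43.18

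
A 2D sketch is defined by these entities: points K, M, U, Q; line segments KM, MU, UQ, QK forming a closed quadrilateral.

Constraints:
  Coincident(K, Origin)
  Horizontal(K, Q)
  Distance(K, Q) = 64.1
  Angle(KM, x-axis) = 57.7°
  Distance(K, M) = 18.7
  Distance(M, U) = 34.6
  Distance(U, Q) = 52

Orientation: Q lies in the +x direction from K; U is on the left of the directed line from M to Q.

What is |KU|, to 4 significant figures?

53.14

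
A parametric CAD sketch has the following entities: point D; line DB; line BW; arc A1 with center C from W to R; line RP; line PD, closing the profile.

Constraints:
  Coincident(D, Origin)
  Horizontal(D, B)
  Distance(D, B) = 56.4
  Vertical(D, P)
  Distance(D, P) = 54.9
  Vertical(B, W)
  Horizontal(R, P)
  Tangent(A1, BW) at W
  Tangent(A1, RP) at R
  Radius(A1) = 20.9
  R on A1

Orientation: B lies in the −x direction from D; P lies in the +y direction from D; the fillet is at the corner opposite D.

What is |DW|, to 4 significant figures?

65.86

D is at the origin; DB is horizontal with |DB| = 56.4 and B on the −x side, so B = (-56.40, 0.000). D and P share the same x with |DP| = 54.9 and P on the +y side, so P = (0.000, 54.90). The virtual corner opposite D is at (-56.40, 54.90). Since A1 is tangent to BW there, CW ⟂ BW and A1 meets RP tangentially, so CR is at right angles to RP, with radius 20.9, so the center C sits 20.9 in from both sides at C = (-35.50, 34.00). That places the tangent points at W = (-56.40, 34.00) on BW and R = (-35.50, 54.90) on RP. Then |DW| = |W − D| = 65.86.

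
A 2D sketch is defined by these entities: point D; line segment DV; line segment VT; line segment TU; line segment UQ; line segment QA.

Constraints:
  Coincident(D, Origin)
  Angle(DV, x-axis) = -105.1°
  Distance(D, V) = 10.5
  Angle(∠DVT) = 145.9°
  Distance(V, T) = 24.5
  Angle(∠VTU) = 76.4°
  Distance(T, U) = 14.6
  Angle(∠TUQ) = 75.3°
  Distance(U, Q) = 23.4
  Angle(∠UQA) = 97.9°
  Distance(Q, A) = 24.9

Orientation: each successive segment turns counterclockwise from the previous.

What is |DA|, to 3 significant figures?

31.6

D is at the origin; DV runs at -105.1° with length 10.5, so V = (-2.74, -10.1). ∠DVT = 145.9° gives VT at -71.0° from the x-axis; with |VT| = 24.5, T = (5.24, -33.3). ∠VTU = 76.4° gives TU at 32.6° from the x-axis; with |TU| = 14.6, U = (17.5, -25.4). ∠TUQ = 75.3° gives UQ at 137° from the x-axis; with |UQ| = 23.4, Q = (0.344, -9.57). ∠UQA = 97.9° gives QA at -141° from the x-axis; with |QA| = 24.9, A = (-18.9, -25.4). Then |DA| = |A − D| = 31.6.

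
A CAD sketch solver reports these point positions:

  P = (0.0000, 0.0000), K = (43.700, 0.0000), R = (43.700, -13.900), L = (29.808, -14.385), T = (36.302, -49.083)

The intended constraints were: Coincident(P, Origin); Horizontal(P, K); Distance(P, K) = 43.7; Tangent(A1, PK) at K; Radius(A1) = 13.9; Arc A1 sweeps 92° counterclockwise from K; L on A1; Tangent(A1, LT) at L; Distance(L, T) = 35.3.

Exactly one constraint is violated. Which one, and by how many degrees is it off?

Tangent(A1, LT) at L — off by 8.60°.

P = (0.00, 0.00) ✓; P.y = 0.00, K.y = 0.00 ✓; |PK| = 43.70 ✓; ∠(RK, KP) = 90.00° ✓; |RK| = 13.90 ✓; bearing(R→L) − bearing(R→K) = 92.00° ✓; |RL| = 13.90 ✓; ∠(RL, LT) = 81.40° ✗; |LT| = 35.30 ✓.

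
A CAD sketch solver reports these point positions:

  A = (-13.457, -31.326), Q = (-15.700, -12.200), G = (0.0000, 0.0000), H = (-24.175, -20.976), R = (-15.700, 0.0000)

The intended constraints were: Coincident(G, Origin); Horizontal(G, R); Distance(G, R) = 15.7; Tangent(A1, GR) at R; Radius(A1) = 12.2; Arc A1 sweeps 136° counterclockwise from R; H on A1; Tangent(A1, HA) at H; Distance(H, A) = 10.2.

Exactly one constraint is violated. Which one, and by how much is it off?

Distance(H, A) = 10.2 — off by 4.70.

G = (0.00, 0.00) ✓; G.y = 0.00, R.y = 0.00 ✓; |GR| = 15.70 ✓; ∠(QR, RG) = 90.00° ✓; |QR| = 12.20 ✓; bearing(Q→H) − bearing(Q→R) = 136.0° ✓; |QH| = 12.20 ✓; ∠(QH, HA) = 90.00° ✓; |HA| = 14.90 ✗.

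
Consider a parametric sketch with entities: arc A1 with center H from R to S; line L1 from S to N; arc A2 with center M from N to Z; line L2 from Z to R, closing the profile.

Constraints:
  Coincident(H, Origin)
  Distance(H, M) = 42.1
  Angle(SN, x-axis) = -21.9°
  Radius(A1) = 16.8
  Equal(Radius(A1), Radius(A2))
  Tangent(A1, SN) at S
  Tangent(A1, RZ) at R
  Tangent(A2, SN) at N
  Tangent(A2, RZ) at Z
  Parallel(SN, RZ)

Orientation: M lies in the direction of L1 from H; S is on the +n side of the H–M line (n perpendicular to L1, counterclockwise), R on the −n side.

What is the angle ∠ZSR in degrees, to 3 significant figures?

51.4°

Tangency of A1 to both parallel lines with radius 16.8 puts S and R at H ± 16.8·n: S = (6.27, 15.6), R = (-6.27, -15.6). Equal radii place N and Z the same way about M: N = M + 16.8·n = (45.3, -0.115), Z = M − 16.8·n = (32.8, -31.3). Then cos ∠ZSR = SZ·SR / (|SZ||SR|), giving 51.4°.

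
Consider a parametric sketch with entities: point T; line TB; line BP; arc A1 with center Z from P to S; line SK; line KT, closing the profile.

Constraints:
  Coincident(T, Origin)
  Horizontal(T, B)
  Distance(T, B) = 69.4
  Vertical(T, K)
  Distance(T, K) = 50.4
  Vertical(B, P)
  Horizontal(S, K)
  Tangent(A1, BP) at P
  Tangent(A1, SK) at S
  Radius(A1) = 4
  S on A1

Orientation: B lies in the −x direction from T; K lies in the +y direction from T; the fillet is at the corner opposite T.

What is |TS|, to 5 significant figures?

82.567

T is at the origin; TB is horizontal with |TB| = 69.4 and B on the −x side, so B = (-69.400, 0.0000). T and K share the same x with |TK| = 50.4 and K on the +y side, so K = (0.0000, 50.400). The virtual corner opposite T is at (-69.400, 50.400). The tangent condition forces ZP to be normal to BP and A1 meets SK tangentially, so ZS is at right angles to SK, with radius 4.0, so the center Z sits 4.0 in from both sides at Z = (-65.400, 46.400). That places the tangent points at P = (-69.400, 46.400) on BP and S = (-65.400, 50.400) on SK. Then |TS| = |S − T| = 82.567.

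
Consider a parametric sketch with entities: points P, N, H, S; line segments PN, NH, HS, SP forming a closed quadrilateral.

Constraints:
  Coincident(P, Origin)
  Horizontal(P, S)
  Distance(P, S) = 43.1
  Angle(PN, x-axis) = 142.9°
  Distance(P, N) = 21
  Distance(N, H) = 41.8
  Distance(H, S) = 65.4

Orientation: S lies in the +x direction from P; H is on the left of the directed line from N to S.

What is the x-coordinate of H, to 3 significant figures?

1.35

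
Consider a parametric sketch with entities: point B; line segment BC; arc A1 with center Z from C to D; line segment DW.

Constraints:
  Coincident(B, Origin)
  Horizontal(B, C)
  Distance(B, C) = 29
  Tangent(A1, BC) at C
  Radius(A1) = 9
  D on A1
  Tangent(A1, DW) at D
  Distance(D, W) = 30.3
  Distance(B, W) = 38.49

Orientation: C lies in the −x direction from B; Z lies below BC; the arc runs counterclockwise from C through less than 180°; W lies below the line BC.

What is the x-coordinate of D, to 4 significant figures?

-35.14

B is at the origin; B and C share the same y with |BC| = 29.0 and C on the −x side, so C = (-29.00, 0.000). Tangency of A1 to BC means the radius ZC is perpendicular to BC, so Z = C + (0, -9) = (-29.00, -9.000). Since ZD ⟂ DW (tangency), |ZW| = √(9.0² + 30.3²) = 31.61 regardless of where D sits on A1. So W lies on both circle(B, 38.49) and circle(Z, 31.61); the below-BC intersection is W = (-12.97, -36.24). D is the foot of the tangent from W: D = (-35.14, -15.58).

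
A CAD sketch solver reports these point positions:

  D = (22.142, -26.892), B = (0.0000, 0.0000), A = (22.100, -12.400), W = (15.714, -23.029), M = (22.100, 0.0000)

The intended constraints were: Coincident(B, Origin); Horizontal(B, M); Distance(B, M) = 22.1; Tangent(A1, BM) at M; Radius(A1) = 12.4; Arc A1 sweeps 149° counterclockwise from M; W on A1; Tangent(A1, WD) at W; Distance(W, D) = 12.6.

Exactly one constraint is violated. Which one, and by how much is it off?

Distance(W, D) = 12.6 — off by 5.10.

B = (0.00, 0.00) ✓; B.y = 0.00, M.y = 0.00 ✓; |BM| = 22.10 ✓; ∠(AM, MB) = 90.00° ✓; |AM| = 12.40 ✓; bearing(A→W) − bearing(A→M) = 149.0° ✓; |AW| = 12.40 ✓; ∠(AW, WD) = 90.01° ✓; |WD| = 7.499 ✗.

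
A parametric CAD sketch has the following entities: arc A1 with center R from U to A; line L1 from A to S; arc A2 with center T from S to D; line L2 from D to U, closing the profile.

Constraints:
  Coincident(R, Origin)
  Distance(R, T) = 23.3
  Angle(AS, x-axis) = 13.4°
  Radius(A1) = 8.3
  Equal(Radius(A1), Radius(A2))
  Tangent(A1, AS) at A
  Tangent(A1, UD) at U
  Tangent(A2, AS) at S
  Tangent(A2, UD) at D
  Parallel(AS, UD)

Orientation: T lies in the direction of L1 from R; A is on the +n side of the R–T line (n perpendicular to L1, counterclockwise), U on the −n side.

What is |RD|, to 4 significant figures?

24.73

Tangency of A1 to both parallel lines with radius 8.3 puts A and U at R ± 8.3·n: A = (-1.924, 8.074), U = (1.924, -8.074). Equal radii place S and D the same way about T: S = T + 8.3·n = (20.74, 13.47), D = T − 8.3·n = (24.59, -2.674). Then |RD| = |D − R| = 24.73.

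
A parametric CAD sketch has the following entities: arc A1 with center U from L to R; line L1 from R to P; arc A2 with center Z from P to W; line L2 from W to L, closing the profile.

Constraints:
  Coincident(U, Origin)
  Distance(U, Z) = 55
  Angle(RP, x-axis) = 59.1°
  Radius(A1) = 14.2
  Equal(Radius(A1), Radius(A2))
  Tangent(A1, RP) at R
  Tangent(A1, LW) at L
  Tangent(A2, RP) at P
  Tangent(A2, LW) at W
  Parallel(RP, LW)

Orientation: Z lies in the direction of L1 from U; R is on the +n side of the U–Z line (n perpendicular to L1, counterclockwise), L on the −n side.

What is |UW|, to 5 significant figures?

56.804

Tangency of A1 to both parallel lines with radius 14.2 puts R and L at U ± 14.2·n: R = (-12.185, 7.2923), L = (12.185, -7.2923). Equal radii place P and W the same way about Z: P = Z + 14.2·n = (16.060, 54.486), W = Z − 14.2·n = (40.429, 39.901). Then |UW| = |W − U| = 56.804.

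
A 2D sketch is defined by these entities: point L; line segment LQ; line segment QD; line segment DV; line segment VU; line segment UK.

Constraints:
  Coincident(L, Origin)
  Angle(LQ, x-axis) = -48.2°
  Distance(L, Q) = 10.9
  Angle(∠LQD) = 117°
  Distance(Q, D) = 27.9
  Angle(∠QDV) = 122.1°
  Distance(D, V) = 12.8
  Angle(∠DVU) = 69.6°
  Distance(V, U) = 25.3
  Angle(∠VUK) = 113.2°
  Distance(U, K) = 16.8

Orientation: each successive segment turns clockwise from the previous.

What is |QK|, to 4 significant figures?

2.218

∠DVU = 69.6° gives VU at 80.50° from the x-axis; with |VU| = 25.3, U = (-11.22, -11.60). ∠VUK = 113.2° gives UK at 13.70° from the x-axis; with |UK| = 16.8, K = (5.105, -7.626). Then |QK| = |K − Q| = 2.218.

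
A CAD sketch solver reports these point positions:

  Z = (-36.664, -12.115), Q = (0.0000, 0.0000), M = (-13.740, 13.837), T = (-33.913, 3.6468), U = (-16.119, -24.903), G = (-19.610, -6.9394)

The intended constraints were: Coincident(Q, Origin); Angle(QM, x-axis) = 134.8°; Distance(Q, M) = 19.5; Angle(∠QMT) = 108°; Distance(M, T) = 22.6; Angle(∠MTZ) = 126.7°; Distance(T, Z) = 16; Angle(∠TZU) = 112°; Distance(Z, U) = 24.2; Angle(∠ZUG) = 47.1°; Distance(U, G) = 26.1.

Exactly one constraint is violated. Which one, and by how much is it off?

Distance(U, G) = 26.1 — off by 7.80.

Q = (0.00, 0.00) ✓; QM at 134.8° ✓; |QM| = 19.50 ✓; ∠QMT = 108.0° ✓; |MT| = 22.60 ✓; ∠MTZ = 126.7° ✓; |TZ| = 16.00 ✓; ∠TZU = 112.0° ✓; |ZU| = 24.20 ✓; ∠ZUG = 47.10° ✓; |UG| = 18.30 ✗.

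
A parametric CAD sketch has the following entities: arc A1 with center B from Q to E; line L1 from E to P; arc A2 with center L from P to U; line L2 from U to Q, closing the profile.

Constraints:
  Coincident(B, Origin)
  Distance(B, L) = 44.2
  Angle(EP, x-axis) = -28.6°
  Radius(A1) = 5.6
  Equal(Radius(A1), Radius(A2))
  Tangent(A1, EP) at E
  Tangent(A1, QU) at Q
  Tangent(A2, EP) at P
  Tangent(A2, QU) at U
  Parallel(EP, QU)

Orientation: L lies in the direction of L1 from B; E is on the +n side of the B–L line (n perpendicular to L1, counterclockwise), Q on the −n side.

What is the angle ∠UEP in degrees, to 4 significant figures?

14.22°

The slot axis is L1's direction at -28.6°, so u = (cos -28.6°, sin -28.6°) = (0.8780, -0.4787) and n = (−sin -28.6°, cos -28.6°) = (0.4787, 0.8780). B is at the origin and L lies 44.2 along u from B, so L = 44.2·u = (38.81, -21.16). Tangency of A1 to both parallel lines with radius 5.6 puts E and Q at B ± 5.6·n: E = (2.681, 4.917), Q = (-2.681, -4.917). Equal radii place P and U the same way about L: P = L + 5.6·n = (41.49, -16.24), U = L − 5.6·n = (36.13, -26.07). Then cos ∠UEP = EU·EP / (|EU||EP|), giving 14.22°.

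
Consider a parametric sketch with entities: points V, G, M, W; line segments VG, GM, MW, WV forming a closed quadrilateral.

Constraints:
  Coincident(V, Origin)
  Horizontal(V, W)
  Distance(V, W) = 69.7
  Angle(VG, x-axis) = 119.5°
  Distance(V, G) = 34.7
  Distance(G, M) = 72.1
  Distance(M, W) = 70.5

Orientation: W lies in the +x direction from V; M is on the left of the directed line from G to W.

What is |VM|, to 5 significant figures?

80.251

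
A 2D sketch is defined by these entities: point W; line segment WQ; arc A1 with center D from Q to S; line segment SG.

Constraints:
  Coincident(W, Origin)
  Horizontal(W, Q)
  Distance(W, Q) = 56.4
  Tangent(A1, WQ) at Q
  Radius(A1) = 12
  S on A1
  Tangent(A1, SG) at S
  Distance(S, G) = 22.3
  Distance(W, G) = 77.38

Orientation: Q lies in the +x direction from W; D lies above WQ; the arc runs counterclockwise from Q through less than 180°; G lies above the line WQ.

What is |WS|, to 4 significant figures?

69.30

Checks: |DS| = 12.00 ✓; ∠(DS, SG) = 90.00° ✓; |SG| = 22.30 ✓; |WG| = 77.38 ✓.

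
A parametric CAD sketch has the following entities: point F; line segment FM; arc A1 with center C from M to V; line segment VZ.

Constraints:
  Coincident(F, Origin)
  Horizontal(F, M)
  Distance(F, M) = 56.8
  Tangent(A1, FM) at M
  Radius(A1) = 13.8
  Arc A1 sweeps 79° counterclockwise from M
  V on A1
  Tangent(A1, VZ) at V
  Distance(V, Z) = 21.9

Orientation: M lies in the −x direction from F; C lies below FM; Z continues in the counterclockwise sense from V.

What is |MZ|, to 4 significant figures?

37.16

F is at the origin; F and M share the same y with |FM| = 56.8 and M on the −x side, so M = (-56.80, 0.000). Since A1 is tangent to FM there, CM ⟂ FM, so C = M + (0, -13.8) = (-56.80, -13.80). On A1, M sits at bearing 90° from C; a 79° counterclockwise sweep puts V at bearing 169°, so V = C + 13.8·(cos 169°, sin 169°) = (-70.35, -11.17). The tangent condition forces CV to be normal to VZ, so VZ runs along (−sin 169°, cos 169°); with |VZ| = 21.9, Z = (-74.53, -32.66). Then |MZ| = |Z − M| = 37.16.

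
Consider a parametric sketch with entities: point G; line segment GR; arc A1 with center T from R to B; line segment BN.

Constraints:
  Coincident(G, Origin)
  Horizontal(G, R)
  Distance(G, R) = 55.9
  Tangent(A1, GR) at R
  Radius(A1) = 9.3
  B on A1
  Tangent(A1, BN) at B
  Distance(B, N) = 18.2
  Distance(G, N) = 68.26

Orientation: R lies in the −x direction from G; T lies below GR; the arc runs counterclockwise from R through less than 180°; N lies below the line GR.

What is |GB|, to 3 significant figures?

66.0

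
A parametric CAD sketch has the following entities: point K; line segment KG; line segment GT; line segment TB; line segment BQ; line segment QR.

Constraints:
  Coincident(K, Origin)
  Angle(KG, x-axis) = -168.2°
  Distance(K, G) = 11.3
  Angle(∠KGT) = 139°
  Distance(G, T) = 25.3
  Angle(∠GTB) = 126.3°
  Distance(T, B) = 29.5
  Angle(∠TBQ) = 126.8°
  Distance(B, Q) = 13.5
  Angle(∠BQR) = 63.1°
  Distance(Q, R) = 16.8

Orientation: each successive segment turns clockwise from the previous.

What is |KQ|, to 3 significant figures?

55.7

K is at the origin; KG runs at -168.2° with length 11.3, so G = (-11.1, -2.31). ∠KGT = 139.0° gives GT at 151° from the x-axis; with |GT| = 25.3, T = (-33.1, 10.0). ∠GTB = 126.3° gives TB at 97.1° from the x-axis; with |TB| = 29.5, B = (-36.8, 39.3). ∠TBQ = 126.8° gives BQ at 43.9° from the x-axis; with |BQ| = 13.5, Q = (-27.1, 48.7). Then |KQ| = |Q − K| = 55.7.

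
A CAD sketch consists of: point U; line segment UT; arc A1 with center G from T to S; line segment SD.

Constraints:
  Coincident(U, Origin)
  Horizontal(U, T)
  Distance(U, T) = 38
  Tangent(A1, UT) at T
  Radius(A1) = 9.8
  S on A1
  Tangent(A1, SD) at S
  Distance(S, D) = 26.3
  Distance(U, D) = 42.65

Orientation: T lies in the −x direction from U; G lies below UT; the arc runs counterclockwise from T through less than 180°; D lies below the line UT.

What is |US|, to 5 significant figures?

47.700

Checks: |UT| = 38.00 ✓; |GS| = 9.800 ✓; ∠(GS, SD) = 90.00° ✓; |SD| = 26.30 ✓; |UD| = 42.65 ✓.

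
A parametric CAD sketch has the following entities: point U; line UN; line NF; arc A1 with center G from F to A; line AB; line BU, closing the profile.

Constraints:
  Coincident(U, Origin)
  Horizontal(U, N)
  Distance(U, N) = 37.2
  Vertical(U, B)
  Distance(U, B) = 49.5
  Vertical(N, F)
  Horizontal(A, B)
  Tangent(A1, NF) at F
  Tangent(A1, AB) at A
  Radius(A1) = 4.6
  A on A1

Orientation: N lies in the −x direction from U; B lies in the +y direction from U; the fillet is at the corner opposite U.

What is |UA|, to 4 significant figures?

59.27

The virtual corner opposite U is at (-37.20, 49.50). A1 meets NF tangentially, so GF is at right angles to NF and since A1 is tangent to AB there, GA ⟂ AB, with radius 4.6, so the center G sits 4.6 in from both sides at G = (-32.60, 44.90). That places the tangent points at F = (-37.20, 44.90) on NF and A = (-32.60, 49.50) on AB. Then |UA| = |A − U| = 59.27.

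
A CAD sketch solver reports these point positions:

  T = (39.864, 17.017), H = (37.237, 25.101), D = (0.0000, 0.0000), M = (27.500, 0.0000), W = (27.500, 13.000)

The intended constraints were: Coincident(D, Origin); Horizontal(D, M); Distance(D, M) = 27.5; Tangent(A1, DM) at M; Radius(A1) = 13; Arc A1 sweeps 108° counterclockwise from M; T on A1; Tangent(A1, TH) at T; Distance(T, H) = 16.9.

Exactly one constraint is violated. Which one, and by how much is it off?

Distance(T, H) = 16.9 — off by 8.40.

D = (0.00, 0.00) ✓; D.y = 0.00, M.y = 0.00 ✓; |DM| = 27.50 ✓; ∠(WM, MD) = 90.00° ✓; |WM| = 13.00 ✓; bearing(W→T) − bearing(W→M) = 108.0° ✓; |WT| = 13.00 ✓; ∠(WT, TH) = 90.00° ✓; |TH| = 8.500 ✗.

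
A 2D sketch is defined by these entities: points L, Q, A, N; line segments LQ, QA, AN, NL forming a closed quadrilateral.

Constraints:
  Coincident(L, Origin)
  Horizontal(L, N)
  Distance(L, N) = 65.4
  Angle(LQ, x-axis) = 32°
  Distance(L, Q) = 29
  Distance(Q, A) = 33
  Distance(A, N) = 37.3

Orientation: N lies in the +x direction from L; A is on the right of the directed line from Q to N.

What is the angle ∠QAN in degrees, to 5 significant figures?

76.398°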